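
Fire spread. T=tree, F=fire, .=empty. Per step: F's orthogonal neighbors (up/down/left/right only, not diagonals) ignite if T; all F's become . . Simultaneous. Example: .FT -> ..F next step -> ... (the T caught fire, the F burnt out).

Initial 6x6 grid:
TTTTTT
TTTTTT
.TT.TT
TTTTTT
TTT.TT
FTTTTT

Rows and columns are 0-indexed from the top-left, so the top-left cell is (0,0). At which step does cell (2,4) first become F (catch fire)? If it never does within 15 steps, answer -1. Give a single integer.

Step 1: cell (2,4)='T' (+2 fires, +1 burnt)
Step 2: cell (2,4)='T' (+3 fires, +2 burnt)
Step 3: cell (2,4)='T' (+3 fires, +3 burnt)
Step 4: cell (2,4)='T' (+3 fires, +3 burnt)
Step 5: cell (2,4)='T' (+5 fires, +3 burnt)
Step 6: cell (2,4)='T' (+5 fires, +5 burnt)
Step 7: cell (2,4)='F' (+5 fires, +5 burnt)
  -> target ignites at step 7
Step 8: cell (2,4)='.' (+3 fires, +5 burnt)
Step 9: cell (2,4)='.' (+2 fires, +3 burnt)
Step 10: cell (2,4)='.' (+1 fires, +2 burnt)
Step 11: cell (2,4)='.' (+0 fires, +1 burnt)
  fire out at step 11

7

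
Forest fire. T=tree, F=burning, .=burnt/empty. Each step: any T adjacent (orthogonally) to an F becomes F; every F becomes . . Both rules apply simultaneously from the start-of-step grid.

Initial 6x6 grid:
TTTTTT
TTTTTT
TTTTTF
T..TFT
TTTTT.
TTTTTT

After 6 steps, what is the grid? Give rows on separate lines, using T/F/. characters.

Step 1: 5 trees catch fire, 2 burn out
  TTTTTT
  TTTTTF
  TTTTF.
  T..F.F
  TTTTF.
  TTTTTT
Step 2: 5 trees catch fire, 5 burn out
  TTTTTF
  TTTTF.
  TTTF..
  T.....
  TTTF..
  TTTTFT
Step 3: 6 trees catch fire, 5 burn out
  TTTTF.
  TTTF..
  TTF...
  T.....
  TTF...
  TTTF.F
Step 4: 5 trees catch fire, 6 burn out
  TTTF..
  TTF...
  TF....
  T.....
  TF....
  TTF...
Step 5: 5 trees catch fire, 5 burn out
  TTF...
  TF....
  F.....
  T.....
  F.....
  TF....
Step 6: 4 trees catch fire, 5 burn out
  TF....
  F.....
  ......
  F.....
  ......
  F.....

TF....
F.....
......
F.....
......
F.....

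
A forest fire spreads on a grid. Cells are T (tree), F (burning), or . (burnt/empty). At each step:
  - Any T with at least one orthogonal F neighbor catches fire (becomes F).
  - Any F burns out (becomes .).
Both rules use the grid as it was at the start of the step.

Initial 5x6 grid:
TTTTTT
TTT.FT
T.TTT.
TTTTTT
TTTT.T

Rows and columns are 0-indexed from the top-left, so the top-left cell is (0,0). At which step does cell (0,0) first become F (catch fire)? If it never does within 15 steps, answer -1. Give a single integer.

Step 1: cell (0,0)='T' (+3 fires, +1 burnt)
Step 2: cell (0,0)='T' (+4 fires, +3 burnt)
Step 3: cell (0,0)='T' (+4 fires, +4 burnt)
Step 4: cell (0,0)='T' (+5 fires, +4 burnt)
Step 5: cell (0,0)='F' (+4 fires, +5 burnt)
  -> target ignites at step 5
Step 6: cell (0,0)='.' (+3 fires, +4 burnt)
Step 7: cell (0,0)='.' (+2 fires, +3 burnt)
Step 8: cell (0,0)='.' (+0 fires, +2 burnt)
  fire out at step 8

5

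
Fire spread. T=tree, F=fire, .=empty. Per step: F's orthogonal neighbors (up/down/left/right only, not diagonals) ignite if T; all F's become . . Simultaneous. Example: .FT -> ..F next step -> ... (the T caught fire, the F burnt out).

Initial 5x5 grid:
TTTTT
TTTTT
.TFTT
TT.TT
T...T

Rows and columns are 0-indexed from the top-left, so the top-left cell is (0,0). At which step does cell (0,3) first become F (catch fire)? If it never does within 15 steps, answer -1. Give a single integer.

Step 1: cell (0,3)='T' (+3 fires, +1 burnt)
Step 2: cell (0,3)='T' (+6 fires, +3 burnt)
Step 3: cell (0,3)='F' (+6 fires, +6 burnt)
  -> target ignites at step 3
Step 4: cell (0,3)='.' (+4 fires, +6 burnt)
Step 5: cell (0,3)='.' (+0 fires, +4 burnt)
  fire out at step 5

3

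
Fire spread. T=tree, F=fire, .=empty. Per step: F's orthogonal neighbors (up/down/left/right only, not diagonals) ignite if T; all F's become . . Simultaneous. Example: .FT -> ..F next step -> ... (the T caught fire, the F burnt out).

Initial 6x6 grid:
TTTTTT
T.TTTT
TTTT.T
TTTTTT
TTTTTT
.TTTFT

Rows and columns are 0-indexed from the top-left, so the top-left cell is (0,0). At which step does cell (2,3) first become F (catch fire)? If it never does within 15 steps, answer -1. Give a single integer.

Step 1: cell (2,3)='T' (+3 fires, +1 burnt)
Step 2: cell (2,3)='T' (+4 fires, +3 burnt)
Step 3: cell (2,3)='T' (+4 fires, +4 burnt)
Step 4: cell (2,3)='F' (+4 fires, +4 burnt)
  -> target ignites at step 4
Step 5: cell (2,3)='.' (+5 fires, +4 burnt)
Step 6: cell (2,3)='.' (+6 fires, +5 burnt)
Step 7: cell (2,3)='.' (+3 fires, +6 burnt)
Step 8: cell (2,3)='.' (+2 fires, +3 burnt)
Step 9: cell (2,3)='.' (+1 fires, +2 burnt)
Step 10: cell (2,3)='.' (+0 fires, +1 burnt)
  fire out at step 10

4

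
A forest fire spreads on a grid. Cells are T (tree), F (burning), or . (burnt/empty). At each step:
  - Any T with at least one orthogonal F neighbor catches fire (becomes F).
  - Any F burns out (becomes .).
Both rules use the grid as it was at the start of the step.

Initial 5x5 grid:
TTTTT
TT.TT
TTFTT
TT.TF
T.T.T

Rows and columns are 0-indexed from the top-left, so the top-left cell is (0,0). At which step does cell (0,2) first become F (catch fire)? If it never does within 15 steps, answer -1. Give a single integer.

Step 1: cell (0,2)='T' (+5 fires, +2 burnt)
Step 2: cell (0,2)='T' (+5 fires, +5 burnt)
Step 3: cell (0,2)='T' (+5 fires, +5 burnt)
Step 4: cell (0,2)='F' (+3 fires, +5 burnt)
  -> target ignites at step 4
Step 5: cell (0,2)='.' (+0 fires, +3 burnt)
  fire out at step 5

4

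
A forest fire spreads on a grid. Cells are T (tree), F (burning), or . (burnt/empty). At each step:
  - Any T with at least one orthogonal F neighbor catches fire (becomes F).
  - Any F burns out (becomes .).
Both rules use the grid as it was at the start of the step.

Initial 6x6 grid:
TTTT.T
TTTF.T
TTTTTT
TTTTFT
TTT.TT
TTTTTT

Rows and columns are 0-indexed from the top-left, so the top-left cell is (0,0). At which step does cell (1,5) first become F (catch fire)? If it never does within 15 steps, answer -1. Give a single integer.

Step 1: cell (1,5)='T' (+7 fires, +2 burnt)
Step 2: cell (1,5)='T' (+7 fires, +7 burnt)
Step 3: cell (1,5)='F' (+8 fires, +7 burnt)
  -> target ignites at step 3
Step 4: cell (1,5)='.' (+6 fires, +8 burnt)
Step 5: cell (1,5)='.' (+2 fires, +6 burnt)
Step 6: cell (1,5)='.' (+1 fires, +2 burnt)
Step 7: cell (1,5)='.' (+0 fires, +1 burnt)
  fire out at step 7

3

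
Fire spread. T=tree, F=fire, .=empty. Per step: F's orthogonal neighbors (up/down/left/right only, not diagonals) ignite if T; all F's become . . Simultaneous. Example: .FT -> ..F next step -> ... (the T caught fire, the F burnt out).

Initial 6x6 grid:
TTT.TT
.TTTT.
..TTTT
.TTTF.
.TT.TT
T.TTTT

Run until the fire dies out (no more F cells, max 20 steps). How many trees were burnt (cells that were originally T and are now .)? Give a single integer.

Step 1: +3 fires, +1 burnt (F count now 3)
Step 2: +6 fires, +3 burnt (F count now 6)
Step 3: +7 fires, +6 burnt (F count now 7)
Step 4: +4 fires, +7 burnt (F count now 4)
Step 5: +2 fires, +4 burnt (F count now 2)
Step 6: +1 fires, +2 burnt (F count now 1)
Step 7: +1 fires, +1 burnt (F count now 1)
Step 8: +0 fires, +1 burnt (F count now 0)
Fire out after step 8
Initially T: 25, now '.': 35
Total burnt (originally-T cells now '.'): 24

Answer: 24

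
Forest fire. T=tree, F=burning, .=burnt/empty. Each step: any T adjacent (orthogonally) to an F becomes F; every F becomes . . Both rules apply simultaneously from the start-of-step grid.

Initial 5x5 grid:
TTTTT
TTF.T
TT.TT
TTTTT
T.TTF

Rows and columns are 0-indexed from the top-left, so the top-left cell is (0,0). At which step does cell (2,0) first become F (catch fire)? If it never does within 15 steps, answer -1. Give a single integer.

Step 1: cell (2,0)='T' (+4 fires, +2 burnt)
Step 2: cell (2,0)='T' (+7 fires, +4 burnt)
Step 3: cell (2,0)='F' (+7 fires, +7 burnt)
  -> target ignites at step 3
Step 4: cell (2,0)='.' (+1 fires, +7 burnt)
Step 5: cell (2,0)='.' (+1 fires, +1 burnt)
Step 6: cell (2,0)='.' (+0 fires, +1 burnt)
  fire out at step 6

3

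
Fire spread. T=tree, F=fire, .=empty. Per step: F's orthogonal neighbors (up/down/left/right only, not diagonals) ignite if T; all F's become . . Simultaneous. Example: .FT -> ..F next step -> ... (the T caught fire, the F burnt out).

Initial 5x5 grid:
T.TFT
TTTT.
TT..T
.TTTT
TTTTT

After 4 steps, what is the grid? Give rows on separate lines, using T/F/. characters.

Step 1: 3 trees catch fire, 1 burn out
  T.F.F
  TTTF.
  TT..T
  .TTTT
  TTTTT
Step 2: 1 trees catch fire, 3 burn out
  T....
  TTF..
  TT..T
  .TTTT
  TTTTT
Step 3: 1 trees catch fire, 1 burn out
  T....
  TF...
  TT..T
  .TTTT
  TTTTT
Step 4: 2 trees catch fire, 1 burn out
  T....
  F....
  TF..T
  .TTTT
  TTTTT

T....
F....
TF..T
.TTTT
TTTTT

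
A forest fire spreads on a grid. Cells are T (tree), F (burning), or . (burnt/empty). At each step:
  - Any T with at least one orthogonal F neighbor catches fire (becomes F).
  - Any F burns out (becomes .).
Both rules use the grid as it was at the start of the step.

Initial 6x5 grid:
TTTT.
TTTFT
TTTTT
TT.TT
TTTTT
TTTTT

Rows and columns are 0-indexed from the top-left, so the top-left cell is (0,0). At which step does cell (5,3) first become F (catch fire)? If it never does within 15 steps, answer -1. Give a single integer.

Step 1: cell (5,3)='T' (+4 fires, +1 burnt)
Step 2: cell (5,3)='T' (+5 fires, +4 burnt)
Step 3: cell (5,3)='T' (+5 fires, +5 burnt)
Step 4: cell (5,3)='F' (+6 fires, +5 burnt)
  -> target ignites at step 4
Step 5: cell (5,3)='.' (+4 fires, +6 burnt)
Step 6: cell (5,3)='.' (+2 fires, +4 burnt)
Step 7: cell (5,3)='.' (+1 fires, +2 burnt)
Step 8: cell (5,3)='.' (+0 fires, +1 burnt)
  fire out at step 8

4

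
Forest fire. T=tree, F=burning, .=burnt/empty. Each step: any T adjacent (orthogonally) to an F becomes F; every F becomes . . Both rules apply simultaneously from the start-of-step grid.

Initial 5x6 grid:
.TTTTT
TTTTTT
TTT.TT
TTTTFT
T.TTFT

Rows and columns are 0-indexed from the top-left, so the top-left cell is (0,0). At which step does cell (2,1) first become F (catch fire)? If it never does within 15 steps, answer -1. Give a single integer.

Step 1: cell (2,1)='T' (+5 fires, +2 burnt)
Step 2: cell (2,1)='T' (+4 fires, +5 burnt)
Step 3: cell (2,1)='T' (+5 fires, +4 burnt)
Step 4: cell (2,1)='F' (+5 fires, +5 burnt)
  -> target ignites at step 4
Step 5: cell (2,1)='.' (+4 fires, +5 burnt)
Step 6: cell (2,1)='.' (+2 fires, +4 burnt)
Step 7: cell (2,1)='.' (+0 fires, +2 burnt)
  fire out at step 7

4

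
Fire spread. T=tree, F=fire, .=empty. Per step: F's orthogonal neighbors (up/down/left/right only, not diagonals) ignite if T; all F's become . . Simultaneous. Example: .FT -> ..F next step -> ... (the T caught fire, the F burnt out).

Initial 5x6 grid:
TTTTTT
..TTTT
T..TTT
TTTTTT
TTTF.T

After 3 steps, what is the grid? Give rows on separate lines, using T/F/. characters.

Step 1: 2 trees catch fire, 1 burn out
  TTTTTT
  ..TTTT
  T..TTT
  TTTFTT
  TTF..T
Step 2: 4 trees catch fire, 2 burn out
  TTTTTT
  ..TTTT
  T..FTT
  TTF.FT
  TF...T
Step 3: 5 trees catch fire, 4 burn out
  TTTTTT
  ..TFTT
  T...FT
  TF...F
  F....T

TTTTTT
..TFTT
T...FT
TF...F
F....T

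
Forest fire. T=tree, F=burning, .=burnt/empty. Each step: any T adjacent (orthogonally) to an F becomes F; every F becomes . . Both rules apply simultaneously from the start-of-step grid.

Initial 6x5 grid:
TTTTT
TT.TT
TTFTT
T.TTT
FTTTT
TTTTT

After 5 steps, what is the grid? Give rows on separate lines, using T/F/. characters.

Step 1: 6 trees catch fire, 2 burn out
  TTTTT
  TT.TT
  TF.FT
  F.FTT
  .FTTT
  FTTTT
Step 2: 7 trees catch fire, 6 burn out
  TTTTT
  TF.FT
  F...F
  ...FT
  ..FTT
  .FTTT
Step 3: 7 trees catch fire, 7 burn out
  TFTFT
  F...F
  .....
  ....F
  ...FT
  ..FTT
Step 4: 5 trees catch fire, 7 burn out
  F.F.F
  .....
  .....
  .....
  ....F
  ...FT
Step 5: 1 trees catch fire, 5 burn out
  .....
  .....
  .....
  .....
  .....
  ....F

.....
.....
.....
.....
.....
....F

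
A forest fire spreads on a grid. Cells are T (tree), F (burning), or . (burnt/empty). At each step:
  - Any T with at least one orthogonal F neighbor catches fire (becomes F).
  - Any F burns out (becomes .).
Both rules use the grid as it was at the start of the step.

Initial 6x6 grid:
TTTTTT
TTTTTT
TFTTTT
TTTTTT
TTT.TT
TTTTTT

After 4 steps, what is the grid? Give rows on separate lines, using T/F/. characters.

Step 1: 4 trees catch fire, 1 burn out
  TTTTTT
  TFTTTT
  F.FTTT
  TFTTTT
  TTT.TT
  TTTTTT
Step 2: 7 trees catch fire, 4 burn out
  TFTTTT
  F.FTTT
  ...FTT
  F.FTTT
  TFT.TT
  TTTTTT
Step 3: 8 trees catch fire, 7 burn out
  F.FTTT
  ...FTT
  ....FT
  ...FTT
  F.F.TT
  TFTTTT
Step 4: 6 trees catch fire, 8 burn out
  ...FTT
  ....FT
  .....F
  ....FT
  ....TT
  F.FTTT

...FTT
....FT
.....F
....FT
....TT
F.FTTT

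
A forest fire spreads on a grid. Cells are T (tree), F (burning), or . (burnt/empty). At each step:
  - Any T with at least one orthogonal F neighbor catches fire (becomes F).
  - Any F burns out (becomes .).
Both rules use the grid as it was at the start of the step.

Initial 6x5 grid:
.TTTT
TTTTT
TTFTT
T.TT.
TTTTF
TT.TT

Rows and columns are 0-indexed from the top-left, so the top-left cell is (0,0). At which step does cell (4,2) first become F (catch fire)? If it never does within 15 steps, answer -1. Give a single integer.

Step 1: cell (4,2)='T' (+6 fires, +2 burnt)
Step 2: cell (4,2)='F' (+8 fires, +6 burnt)
  -> target ignites at step 2
Step 3: cell (4,2)='.' (+6 fires, +8 burnt)
Step 4: cell (4,2)='.' (+3 fires, +6 burnt)
Step 5: cell (4,2)='.' (+1 fires, +3 burnt)
Step 6: cell (4,2)='.' (+0 fires, +1 burnt)
  fire out at step 6

2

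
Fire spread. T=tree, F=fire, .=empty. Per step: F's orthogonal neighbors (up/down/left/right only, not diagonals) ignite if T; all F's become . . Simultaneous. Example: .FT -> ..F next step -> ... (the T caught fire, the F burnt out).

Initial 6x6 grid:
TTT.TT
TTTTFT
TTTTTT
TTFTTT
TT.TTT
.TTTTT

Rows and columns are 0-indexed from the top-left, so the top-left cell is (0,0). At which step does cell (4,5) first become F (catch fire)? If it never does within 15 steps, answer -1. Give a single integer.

Step 1: cell (4,5)='T' (+7 fires, +2 burnt)
Step 2: cell (4,5)='T' (+9 fires, +7 burnt)
Step 3: cell (4,5)='T' (+8 fires, +9 burnt)
Step 4: cell (4,5)='F' (+5 fires, +8 burnt)
  -> target ignites at step 4
Step 5: cell (4,5)='.' (+2 fires, +5 burnt)
Step 6: cell (4,5)='.' (+0 fires, +2 burnt)
  fire out at step 6

4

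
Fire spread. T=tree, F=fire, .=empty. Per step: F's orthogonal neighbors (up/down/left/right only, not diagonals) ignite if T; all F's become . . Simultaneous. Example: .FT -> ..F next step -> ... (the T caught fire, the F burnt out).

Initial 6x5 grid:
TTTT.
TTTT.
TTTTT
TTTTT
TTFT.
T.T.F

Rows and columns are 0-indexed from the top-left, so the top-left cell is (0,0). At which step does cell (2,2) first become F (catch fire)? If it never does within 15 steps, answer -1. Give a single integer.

Step 1: cell (2,2)='T' (+4 fires, +2 burnt)
Step 2: cell (2,2)='F' (+4 fires, +4 burnt)
  -> target ignites at step 2
Step 3: cell (2,2)='.' (+6 fires, +4 burnt)
Step 4: cell (2,2)='.' (+5 fires, +6 burnt)
Step 5: cell (2,2)='.' (+3 fires, +5 burnt)
Step 6: cell (2,2)='.' (+1 fires, +3 burnt)
Step 7: cell (2,2)='.' (+0 fires, +1 burnt)
  fire out at step 7

2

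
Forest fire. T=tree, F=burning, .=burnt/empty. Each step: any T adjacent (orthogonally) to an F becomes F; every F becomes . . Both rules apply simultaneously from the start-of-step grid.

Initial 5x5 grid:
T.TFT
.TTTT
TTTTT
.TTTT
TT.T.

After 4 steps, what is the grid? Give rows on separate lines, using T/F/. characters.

Step 1: 3 trees catch fire, 1 burn out
  T.F.F
  .TTFT
  TTTTT
  .TTTT
  TT.T.
Step 2: 3 trees catch fire, 3 burn out
  T....
  .TF.F
  TTTFT
  .TTTT
  TT.T.
Step 3: 4 trees catch fire, 3 burn out
  T....
  .F...
  TTF.F
  .TTFT
  TT.T.
Step 4: 4 trees catch fire, 4 burn out
  T....
  .....
  TF...
  .TF.F
  TT.F.

T....
.....
TF...
.TF.F
TT.F.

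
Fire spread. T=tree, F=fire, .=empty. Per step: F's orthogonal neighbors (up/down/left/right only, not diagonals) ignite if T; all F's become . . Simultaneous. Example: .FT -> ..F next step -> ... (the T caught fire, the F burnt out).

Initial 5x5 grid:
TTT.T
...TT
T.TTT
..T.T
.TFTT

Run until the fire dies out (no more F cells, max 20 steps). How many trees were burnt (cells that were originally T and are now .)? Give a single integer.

Step 1: +3 fires, +1 burnt (F count now 3)
Step 2: +2 fires, +3 burnt (F count now 2)
Step 3: +2 fires, +2 burnt (F count now 2)
Step 4: +2 fires, +2 burnt (F count now 2)
Step 5: +1 fires, +2 burnt (F count now 1)
Step 6: +1 fires, +1 burnt (F count now 1)
Step 7: +0 fires, +1 burnt (F count now 0)
Fire out after step 7
Initially T: 15, now '.': 21
Total burnt (originally-T cells now '.'): 11

Answer: 11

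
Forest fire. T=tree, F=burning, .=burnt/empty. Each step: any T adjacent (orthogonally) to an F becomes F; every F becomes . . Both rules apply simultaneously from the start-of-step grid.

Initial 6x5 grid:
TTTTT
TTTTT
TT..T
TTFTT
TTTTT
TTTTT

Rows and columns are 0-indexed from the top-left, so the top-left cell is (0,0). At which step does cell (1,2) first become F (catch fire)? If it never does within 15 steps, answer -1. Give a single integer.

Step 1: cell (1,2)='T' (+3 fires, +1 burnt)
Step 2: cell (1,2)='T' (+6 fires, +3 burnt)
Step 3: cell (1,2)='T' (+7 fires, +6 burnt)
Step 4: cell (1,2)='F' (+6 fires, +7 burnt)
  -> target ignites at step 4
Step 5: cell (1,2)='.' (+4 fires, +6 burnt)
Step 6: cell (1,2)='.' (+1 fires, +4 burnt)
Step 7: cell (1,2)='.' (+0 fires, +1 burnt)
  fire out at step 7

4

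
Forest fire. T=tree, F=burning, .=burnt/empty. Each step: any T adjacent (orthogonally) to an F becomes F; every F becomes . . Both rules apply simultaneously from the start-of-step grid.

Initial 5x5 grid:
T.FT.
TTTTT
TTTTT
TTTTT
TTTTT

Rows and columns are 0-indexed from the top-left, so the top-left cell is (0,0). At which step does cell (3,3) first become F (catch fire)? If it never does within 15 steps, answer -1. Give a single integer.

Step 1: cell (3,3)='T' (+2 fires, +1 burnt)
Step 2: cell (3,3)='T' (+3 fires, +2 burnt)
Step 3: cell (3,3)='T' (+5 fires, +3 burnt)
Step 4: cell (3,3)='F' (+6 fires, +5 burnt)
  -> target ignites at step 4
Step 5: cell (3,3)='.' (+4 fires, +6 burnt)
Step 6: cell (3,3)='.' (+2 fires, +4 burnt)
Step 7: cell (3,3)='.' (+0 fires, +2 burnt)
  fire out at step 7

4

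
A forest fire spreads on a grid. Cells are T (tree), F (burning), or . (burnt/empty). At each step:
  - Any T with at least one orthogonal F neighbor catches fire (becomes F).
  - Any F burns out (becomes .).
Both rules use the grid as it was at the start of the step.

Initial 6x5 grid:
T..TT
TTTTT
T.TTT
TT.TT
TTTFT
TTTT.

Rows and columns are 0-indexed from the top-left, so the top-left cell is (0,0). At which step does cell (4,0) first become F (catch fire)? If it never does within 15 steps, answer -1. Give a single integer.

Step 1: cell (4,0)='T' (+4 fires, +1 burnt)
Step 2: cell (4,0)='T' (+4 fires, +4 burnt)
Step 3: cell (4,0)='F' (+6 fires, +4 burnt)
  -> target ignites at step 3
Step 4: cell (4,0)='.' (+5 fires, +6 burnt)
Step 5: cell (4,0)='.' (+3 fires, +5 burnt)
Step 6: cell (4,0)='.' (+1 fires, +3 burnt)
Step 7: cell (4,0)='.' (+1 fires, +1 burnt)
Step 8: cell (4,0)='.' (+0 fires, +1 burnt)
  fire out at step 8

3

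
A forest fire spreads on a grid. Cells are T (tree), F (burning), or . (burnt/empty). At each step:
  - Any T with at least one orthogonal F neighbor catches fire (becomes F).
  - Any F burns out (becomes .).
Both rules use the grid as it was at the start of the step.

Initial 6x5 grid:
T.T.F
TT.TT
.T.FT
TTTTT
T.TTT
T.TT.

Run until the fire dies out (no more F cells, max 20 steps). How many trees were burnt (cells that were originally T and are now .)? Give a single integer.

Step 1: +4 fires, +2 burnt (F count now 4)
Step 2: +3 fires, +4 burnt (F count now 3)
Step 3: +4 fires, +3 burnt (F count now 4)
Step 4: +3 fires, +4 burnt (F count now 3)
Step 5: +2 fires, +3 burnt (F count now 2)
Step 6: +2 fires, +2 burnt (F count now 2)
Step 7: +1 fires, +2 burnt (F count now 1)
Step 8: +0 fires, +1 burnt (F count now 0)
Fire out after step 8
Initially T: 20, now '.': 29
Total burnt (originally-T cells now '.'): 19

Answer: 19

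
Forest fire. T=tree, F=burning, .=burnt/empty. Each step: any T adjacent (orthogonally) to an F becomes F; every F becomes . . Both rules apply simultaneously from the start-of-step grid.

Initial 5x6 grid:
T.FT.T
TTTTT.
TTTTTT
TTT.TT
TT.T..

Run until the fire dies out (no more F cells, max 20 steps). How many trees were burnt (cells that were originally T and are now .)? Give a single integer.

Step 1: +2 fires, +1 burnt (F count now 2)
Step 2: +3 fires, +2 burnt (F count now 3)
Step 3: +5 fires, +3 burnt (F count now 5)
Step 4: +4 fires, +5 burnt (F count now 4)
Step 5: +4 fires, +4 burnt (F count now 4)
Step 6: +2 fires, +4 burnt (F count now 2)
Step 7: +0 fires, +2 burnt (F count now 0)
Fire out after step 7
Initially T: 22, now '.': 28
Total burnt (originally-T cells now '.'): 20

Answer: 20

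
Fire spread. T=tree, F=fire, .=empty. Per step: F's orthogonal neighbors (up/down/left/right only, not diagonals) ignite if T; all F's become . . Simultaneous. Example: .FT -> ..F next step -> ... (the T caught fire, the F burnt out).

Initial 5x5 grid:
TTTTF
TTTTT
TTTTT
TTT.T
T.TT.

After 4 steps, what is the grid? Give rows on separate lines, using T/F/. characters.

Step 1: 2 trees catch fire, 1 burn out
  TTTF.
  TTTTF
  TTTTT
  TTT.T
  T.TT.
Step 2: 3 trees catch fire, 2 burn out
  TTF..
  TTTF.
  TTTTF
  TTT.T
  T.TT.
Step 3: 4 trees catch fire, 3 burn out
  TF...
  TTF..
  TTTF.
  TTT.F
  T.TT.
Step 4: 3 trees catch fire, 4 burn out
  F....
  TF...
  TTF..
  TTT..
  T.TT.

F....
TF...
TTF..
TTT..
T.TT.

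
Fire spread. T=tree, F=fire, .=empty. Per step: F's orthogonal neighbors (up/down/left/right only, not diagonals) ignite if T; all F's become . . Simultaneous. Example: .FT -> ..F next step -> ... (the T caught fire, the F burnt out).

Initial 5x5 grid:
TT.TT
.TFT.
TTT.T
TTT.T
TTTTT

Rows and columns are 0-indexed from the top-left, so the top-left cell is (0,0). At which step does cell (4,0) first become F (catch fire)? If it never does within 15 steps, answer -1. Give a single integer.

Step 1: cell (4,0)='T' (+3 fires, +1 burnt)
Step 2: cell (4,0)='T' (+4 fires, +3 burnt)
Step 3: cell (4,0)='T' (+5 fires, +4 burnt)
Step 4: cell (4,0)='T' (+3 fires, +5 burnt)
Step 5: cell (4,0)='F' (+2 fires, +3 burnt)
  -> target ignites at step 5
Step 6: cell (4,0)='.' (+1 fires, +2 burnt)
Step 7: cell (4,0)='.' (+1 fires, +1 burnt)
Step 8: cell (4,0)='.' (+0 fires, +1 burnt)
  fire out at step 8

5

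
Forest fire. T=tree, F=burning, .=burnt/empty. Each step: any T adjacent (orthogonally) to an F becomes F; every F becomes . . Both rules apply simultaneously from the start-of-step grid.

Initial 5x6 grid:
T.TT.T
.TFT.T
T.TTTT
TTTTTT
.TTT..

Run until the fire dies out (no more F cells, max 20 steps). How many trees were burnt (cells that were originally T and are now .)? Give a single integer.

Step 1: +4 fires, +1 burnt (F count now 4)
Step 2: +3 fires, +4 burnt (F count now 3)
Step 3: +4 fires, +3 burnt (F count now 4)
Step 4: +5 fires, +4 burnt (F count now 5)
Step 5: +3 fires, +5 burnt (F count now 3)
Step 6: +1 fires, +3 burnt (F count now 1)
Step 7: +0 fires, +1 burnt (F count now 0)
Fire out after step 7
Initially T: 21, now '.': 29
Total burnt (originally-T cells now '.'): 20

Answer: 20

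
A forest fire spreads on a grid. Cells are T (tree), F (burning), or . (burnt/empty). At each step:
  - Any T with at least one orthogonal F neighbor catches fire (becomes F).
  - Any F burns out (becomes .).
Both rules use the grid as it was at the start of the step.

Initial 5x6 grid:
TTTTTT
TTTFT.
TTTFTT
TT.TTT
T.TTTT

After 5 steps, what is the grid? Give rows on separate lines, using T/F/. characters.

Step 1: 6 trees catch fire, 2 burn out
  TTTFTT
  TTF.F.
  TTF.FT
  TT.FTT
  T.TTTT
Step 2: 7 trees catch fire, 6 burn out
  TTF.FT
  TF....
  TF...F
  TT..FT
  T.TFTT
Step 3: 8 trees catch fire, 7 burn out
  TF...F
  F.....
  F.....
  TF...F
  T.F.FT
Step 4: 3 trees catch fire, 8 burn out
  F.....
  ......
  ......
  F.....
  T....F
Step 5: 1 trees catch fire, 3 burn out
  ......
  ......
  ......
  ......
  F.....

......
......
......
......
F.....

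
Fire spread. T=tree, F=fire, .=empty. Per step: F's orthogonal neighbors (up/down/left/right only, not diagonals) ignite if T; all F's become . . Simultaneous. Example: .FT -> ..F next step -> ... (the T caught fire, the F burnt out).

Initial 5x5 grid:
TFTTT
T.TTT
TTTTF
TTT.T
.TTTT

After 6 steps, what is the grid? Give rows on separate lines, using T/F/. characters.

Step 1: 5 trees catch fire, 2 burn out
  F.FTT
  T.TTF
  TTTF.
  TTT.F
  .TTTT
Step 2: 7 trees catch fire, 5 burn out
  ...FF
  F.FF.
  TTF..
  TTT..
  .TTTF
Step 3: 4 trees catch fire, 7 burn out
  .....
  .....
  FF...
  TTF..
  .TTF.
Step 4: 3 trees catch fire, 4 burn out
  .....
  .....
  .....
  FF...
  .TF..
Step 5: 1 trees catch fire, 3 burn out
  .....
  .....
  .....
  .....
  .F...
Step 6: 0 trees catch fire, 1 burn out
  .....
  .....
  .....
  .....
  .....

.....
.....
.....
.....
.....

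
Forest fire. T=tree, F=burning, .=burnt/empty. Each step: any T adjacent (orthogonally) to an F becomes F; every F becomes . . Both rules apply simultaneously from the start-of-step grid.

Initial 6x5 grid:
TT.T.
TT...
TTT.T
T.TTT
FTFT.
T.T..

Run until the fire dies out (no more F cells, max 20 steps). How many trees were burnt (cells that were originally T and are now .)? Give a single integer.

Answer: 16

Derivation:
Step 1: +6 fires, +2 burnt (F count now 6)
Step 2: +3 fires, +6 burnt (F count now 3)
Step 3: +3 fires, +3 burnt (F count now 3)
Step 4: +3 fires, +3 burnt (F count now 3)
Step 5: +1 fires, +3 burnt (F count now 1)
Step 6: +0 fires, +1 burnt (F count now 0)
Fire out after step 6
Initially T: 17, now '.': 29
Total burnt (originally-T cells now '.'): 16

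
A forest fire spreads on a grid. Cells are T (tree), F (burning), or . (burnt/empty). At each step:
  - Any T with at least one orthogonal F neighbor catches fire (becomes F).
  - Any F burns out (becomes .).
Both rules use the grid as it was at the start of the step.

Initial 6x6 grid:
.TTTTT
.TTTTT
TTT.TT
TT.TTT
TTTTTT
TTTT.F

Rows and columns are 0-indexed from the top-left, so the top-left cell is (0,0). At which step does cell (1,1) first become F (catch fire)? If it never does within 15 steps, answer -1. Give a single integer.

Step 1: cell (1,1)='T' (+1 fires, +1 burnt)
Step 2: cell (1,1)='T' (+2 fires, +1 burnt)
Step 3: cell (1,1)='T' (+3 fires, +2 burnt)
Step 4: cell (1,1)='T' (+5 fires, +3 burnt)
Step 5: cell (1,1)='T' (+4 fires, +5 burnt)
Step 6: cell (1,1)='T' (+5 fires, +4 burnt)
Step 7: cell (1,1)='T' (+5 fires, +5 burnt)
Step 8: cell (1,1)='F' (+4 fires, +5 burnt)
  -> target ignites at step 8
Step 9: cell (1,1)='.' (+1 fires, +4 burnt)
Step 10: cell (1,1)='.' (+0 fires, +1 burnt)
  fire out at step 10

8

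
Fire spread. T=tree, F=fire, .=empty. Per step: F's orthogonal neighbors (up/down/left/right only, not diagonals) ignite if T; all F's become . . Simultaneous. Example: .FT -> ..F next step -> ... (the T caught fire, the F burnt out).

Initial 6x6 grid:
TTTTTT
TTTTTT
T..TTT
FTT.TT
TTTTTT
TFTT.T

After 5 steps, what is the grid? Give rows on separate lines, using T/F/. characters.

Step 1: 6 trees catch fire, 2 burn out
  TTTTTT
  TTTTTT
  F..TTT
  .FT.TT
  FFTTTT
  F.FT.T
Step 2: 4 trees catch fire, 6 burn out
  TTTTTT
  FTTTTT
  ...TTT
  ..F.TT
  ..FTTT
  ...F.T
Step 3: 3 trees catch fire, 4 burn out
  FTTTTT
  .FTTTT
  ...TTT
  ....TT
  ...FTT
  .....T
Step 4: 3 trees catch fire, 3 burn out
  .FTTTT
  ..FTTT
  ...TTT
  ....TT
  ....FT
  .....T
Step 5: 4 trees catch fire, 3 burn out
  ..FTTT
  ...FTT
  ...TTT
  ....FT
  .....F
  .....T

..FTTT
...FTT
...TTT
....FT
.....F
.....T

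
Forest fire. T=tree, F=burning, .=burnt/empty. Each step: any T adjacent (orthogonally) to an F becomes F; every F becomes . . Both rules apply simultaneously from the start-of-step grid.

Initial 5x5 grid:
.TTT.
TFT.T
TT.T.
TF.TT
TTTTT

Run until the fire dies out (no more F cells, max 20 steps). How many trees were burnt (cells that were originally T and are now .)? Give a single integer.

Step 1: +6 fires, +2 burnt (F count now 6)
Step 2: +4 fires, +6 burnt (F count now 4)
Step 3: +2 fires, +4 burnt (F count now 2)
Step 4: +2 fires, +2 burnt (F count now 2)
Step 5: +2 fires, +2 burnt (F count now 2)
Step 6: +0 fires, +2 burnt (F count now 0)
Fire out after step 6
Initially T: 17, now '.': 24
Total burnt (originally-T cells now '.'): 16

Answer: 16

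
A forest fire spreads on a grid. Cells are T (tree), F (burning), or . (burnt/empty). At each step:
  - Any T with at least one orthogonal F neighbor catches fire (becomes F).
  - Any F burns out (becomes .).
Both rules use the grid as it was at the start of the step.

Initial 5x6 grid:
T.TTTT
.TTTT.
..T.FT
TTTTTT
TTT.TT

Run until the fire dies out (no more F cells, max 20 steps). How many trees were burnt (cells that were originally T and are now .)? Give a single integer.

Step 1: +3 fires, +1 burnt (F count now 3)
Step 2: +5 fires, +3 burnt (F count now 5)
Step 3: +5 fires, +5 burnt (F count now 5)
Step 4: +5 fires, +5 burnt (F count now 5)
Step 5: +2 fires, +5 burnt (F count now 2)
Step 6: +1 fires, +2 burnt (F count now 1)
Step 7: +0 fires, +1 burnt (F count now 0)
Fire out after step 7
Initially T: 22, now '.': 29
Total burnt (originally-T cells now '.'): 21

Answer: 21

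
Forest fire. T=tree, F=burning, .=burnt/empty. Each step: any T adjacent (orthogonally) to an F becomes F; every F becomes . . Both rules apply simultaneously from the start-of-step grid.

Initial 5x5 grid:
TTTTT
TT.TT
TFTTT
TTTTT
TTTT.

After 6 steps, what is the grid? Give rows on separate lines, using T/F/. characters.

Step 1: 4 trees catch fire, 1 burn out
  TTTTT
  TF.TT
  F.FTT
  TFTTT
  TTTT.
Step 2: 6 trees catch fire, 4 burn out
  TFTTT
  F..TT
  ...FT
  F.FTT
  TFTT.
Step 3: 7 trees catch fire, 6 burn out
  F.FTT
  ...FT
  ....F
  ...FT
  F.FT.
Step 4: 4 trees catch fire, 7 burn out
  ...FT
  ....F
  .....
  ....F
  ...F.
Step 5: 1 trees catch fire, 4 burn out
  ....F
  .....
  .....
  .....
  .....
Step 6: 0 trees catch fire, 1 burn out
  .....
  .....
  .....
  .....
  .....

.....
.....
.....
.....
.....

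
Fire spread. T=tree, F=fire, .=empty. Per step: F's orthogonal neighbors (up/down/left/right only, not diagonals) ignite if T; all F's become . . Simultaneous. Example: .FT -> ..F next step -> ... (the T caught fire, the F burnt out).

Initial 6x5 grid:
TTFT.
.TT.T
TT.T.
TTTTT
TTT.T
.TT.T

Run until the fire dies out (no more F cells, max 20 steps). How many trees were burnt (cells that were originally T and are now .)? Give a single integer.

Answer: 20

Derivation:
Step 1: +3 fires, +1 burnt (F count now 3)
Step 2: +2 fires, +3 burnt (F count now 2)
Step 3: +1 fires, +2 burnt (F count now 1)
Step 4: +2 fires, +1 burnt (F count now 2)
Step 5: +3 fires, +2 burnt (F count now 3)
Step 6: +4 fires, +3 burnt (F count now 4)
Step 7: +3 fires, +4 burnt (F count now 3)
Step 8: +1 fires, +3 burnt (F count now 1)
Step 9: +1 fires, +1 burnt (F count now 1)
Step 10: +0 fires, +1 burnt (F count now 0)
Fire out after step 10
Initially T: 21, now '.': 29
Total burnt (originally-T cells now '.'): 20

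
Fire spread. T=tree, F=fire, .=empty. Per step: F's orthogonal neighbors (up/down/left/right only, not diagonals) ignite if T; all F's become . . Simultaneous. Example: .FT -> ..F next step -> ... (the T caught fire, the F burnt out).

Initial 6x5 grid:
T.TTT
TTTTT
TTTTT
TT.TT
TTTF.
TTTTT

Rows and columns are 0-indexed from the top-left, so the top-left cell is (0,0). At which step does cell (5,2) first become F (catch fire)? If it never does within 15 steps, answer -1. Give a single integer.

Step 1: cell (5,2)='T' (+3 fires, +1 burnt)
Step 2: cell (5,2)='F' (+5 fires, +3 burnt)
  -> target ignites at step 2
Step 3: cell (5,2)='.' (+6 fires, +5 burnt)
Step 4: cell (5,2)='.' (+6 fires, +6 burnt)
Step 5: cell (5,2)='.' (+4 fires, +6 burnt)
Step 6: cell (5,2)='.' (+1 fires, +4 burnt)
Step 7: cell (5,2)='.' (+1 fires, +1 burnt)
Step 8: cell (5,2)='.' (+0 fires, +1 burnt)
  fire out at step 8

2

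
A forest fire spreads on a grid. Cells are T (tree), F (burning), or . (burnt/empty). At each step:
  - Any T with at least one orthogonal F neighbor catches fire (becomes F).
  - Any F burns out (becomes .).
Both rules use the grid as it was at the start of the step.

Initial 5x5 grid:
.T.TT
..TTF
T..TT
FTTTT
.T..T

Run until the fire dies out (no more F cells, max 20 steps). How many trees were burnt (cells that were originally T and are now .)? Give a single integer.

Step 1: +5 fires, +2 burnt (F count now 5)
Step 2: +6 fires, +5 burnt (F count now 6)
Step 3: +2 fires, +6 burnt (F count now 2)
Step 4: +0 fires, +2 burnt (F count now 0)
Fire out after step 4
Initially T: 14, now '.': 24
Total burnt (originally-T cells now '.'): 13

Answer: 13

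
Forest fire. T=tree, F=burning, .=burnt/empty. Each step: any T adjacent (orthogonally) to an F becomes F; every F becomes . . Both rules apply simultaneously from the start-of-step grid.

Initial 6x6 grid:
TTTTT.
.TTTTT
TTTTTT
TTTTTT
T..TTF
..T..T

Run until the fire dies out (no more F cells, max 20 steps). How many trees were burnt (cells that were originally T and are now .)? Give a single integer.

Step 1: +3 fires, +1 burnt (F count now 3)
Step 2: +3 fires, +3 burnt (F count now 3)
Step 3: +3 fires, +3 burnt (F count now 3)
Step 4: +3 fires, +3 burnt (F count now 3)
Step 5: +4 fires, +3 burnt (F count now 4)
Step 6: +4 fires, +4 burnt (F count now 4)
Step 7: +4 fires, +4 burnt (F count now 4)
Step 8: +1 fires, +4 burnt (F count now 1)
Step 9: +1 fires, +1 burnt (F count now 1)
Step 10: +0 fires, +1 burnt (F count now 0)
Fire out after step 10
Initially T: 27, now '.': 35
Total burnt (originally-T cells now '.'): 26

Answer: 26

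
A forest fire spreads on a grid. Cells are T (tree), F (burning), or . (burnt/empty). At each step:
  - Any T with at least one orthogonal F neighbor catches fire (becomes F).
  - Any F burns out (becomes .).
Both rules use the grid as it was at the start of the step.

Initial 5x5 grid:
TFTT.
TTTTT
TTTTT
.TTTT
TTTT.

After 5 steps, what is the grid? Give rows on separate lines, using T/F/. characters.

Step 1: 3 trees catch fire, 1 burn out
  F.FT.
  TFTTT
  TTTTT
  .TTTT
  TTTT.
Step 2: 4 trees catch fire, 3 burn out
  ...F.
  F.FTT
  TFTTT
  .TTTT
  TTTT.
Step 3: 4 trees catch fire, 4 burn out
  .....
  ...FT
  F.FTT
  .FTTT
  TTTT.
Step 4: 4 trees catch fire, 4 burn out
  .....
  ....F
  ...FT
  ..FTT
  TFTT.
Step 5: 4 trees catch fire, 4 burn out
  .....
  .....
  ....F
  ...FT
  F.FT.

.....
.....
....F
...FT
F.FT.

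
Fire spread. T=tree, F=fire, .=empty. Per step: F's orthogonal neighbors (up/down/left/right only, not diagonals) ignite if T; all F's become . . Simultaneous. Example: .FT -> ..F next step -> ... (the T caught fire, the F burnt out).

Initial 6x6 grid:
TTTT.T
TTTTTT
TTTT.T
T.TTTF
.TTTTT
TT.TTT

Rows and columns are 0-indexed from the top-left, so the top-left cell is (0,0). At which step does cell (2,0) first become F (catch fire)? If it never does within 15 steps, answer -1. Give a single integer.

Step 1: cell (2,0)='T' (+3 fires, +1 burnt)
Step 2: cell (2,0)='T' (+4 fires, +3 burnt)
Step 3: cell (2,0)='T' (+6 fires, +4 burnt)
Step 4: cell (2,0)='T' (+4 fires, +6 burnt)
Step 5: cell (2,0)='T' (+4 fires, +4 burnt)
Step 6: cell (2,0)='F' (+4 fires, +4 burnt)
  -> target ignites at step 6
Step 7: cell (2,0)='.' (+4 fires, +4 burnt)
Step 8: cell (2,0)='.' (+1 fires, +4 burnt)
Step 9: cell (2,0)='.' (+0 fires, +1 burnt)
  fire out at step 9

6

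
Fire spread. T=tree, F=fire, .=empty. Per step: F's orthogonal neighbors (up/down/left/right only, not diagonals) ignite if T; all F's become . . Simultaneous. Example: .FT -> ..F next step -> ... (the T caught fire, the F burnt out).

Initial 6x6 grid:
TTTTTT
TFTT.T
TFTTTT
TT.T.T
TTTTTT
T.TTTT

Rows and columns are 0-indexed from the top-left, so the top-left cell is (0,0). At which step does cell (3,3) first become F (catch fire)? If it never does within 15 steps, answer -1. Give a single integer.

Step 1: cell (3,3)='T' (+6 fires, +2 burnt)
Step 2: cell (3,3)='T' (+6 fires, +6 burnt)
Step 3: cell (3,3)='F' (+5 fires, +6 burnt)
  -> target ignites at step 3
Step 4: cell (3,3)='.' (+5 fires, +5 burnt)
Step 5: cell (3,3)='.' (+5 fires, +5 burnt)
Step 6: cell (3,3)='.' (+2 fires, +5 burnt)
Step 7: cell (3,3)='.' (+1 fires, +2 burnt)
Step 8: cell (3,3)='.' (+0 fires, +1 burnt)
  fire out at step 8

3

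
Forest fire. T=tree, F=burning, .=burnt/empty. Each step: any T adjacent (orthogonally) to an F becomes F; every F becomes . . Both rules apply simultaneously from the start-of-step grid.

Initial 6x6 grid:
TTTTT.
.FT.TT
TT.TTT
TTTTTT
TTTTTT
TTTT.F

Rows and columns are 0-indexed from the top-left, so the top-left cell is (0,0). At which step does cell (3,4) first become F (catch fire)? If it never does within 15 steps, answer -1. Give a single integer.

Step 1: cell (3,4)='T' (+4 fires, +2 burnt)
Step 2: cell (3,4)='T' (+6 fires, +4 burnt)
Step 3: cell (3,4)='F' (+7 fires, +6 burnt)
  -> target ignites at step 3
Step 4: cell (3,4)='.' (+8 fires, +7 burnt)
Step 5: cell (3,4)='.' (+4 fires, +8 burnt)
Step 6: cell (3,4)='.' (+0 fires, +4 burnt)
  fire out at step 6

3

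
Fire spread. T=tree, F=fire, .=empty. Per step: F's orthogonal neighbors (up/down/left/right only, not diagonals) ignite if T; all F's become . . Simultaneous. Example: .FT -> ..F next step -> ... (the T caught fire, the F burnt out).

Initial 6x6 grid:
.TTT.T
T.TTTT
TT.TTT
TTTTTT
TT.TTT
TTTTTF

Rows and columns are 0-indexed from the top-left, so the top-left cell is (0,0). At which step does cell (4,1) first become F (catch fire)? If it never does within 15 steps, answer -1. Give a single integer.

Step 1: cell (4,1)='T' (+2 fires, +1 burnt)
Step 2: cell (4,1)='T' (+3 fires, +2 burnt)
Step 3: cell (4,1)='T' (+4 fires, +3 burnt)
Step 4: cell (4,1)='T' (+4 fires, +4 burnt)
Step 5: cell (4,1)='F' (+6 fires, +4 burnt)
  -> target ignites at step 5
Step 6: cell (4,1)='.' (+3 fires, +6 burnt)
Step 7: cell (4,1)='.' (+4 fires, +3 burnt)
Step 8: cell (4,1)='.' (+2 fires, +4 burnt)
Step 9: cell (4,1)='.' (+2 fires, +2 burnt)
Step 10: cell (4,1)='.' (+0 fires, +2 burnt)
  fire out at step 10

5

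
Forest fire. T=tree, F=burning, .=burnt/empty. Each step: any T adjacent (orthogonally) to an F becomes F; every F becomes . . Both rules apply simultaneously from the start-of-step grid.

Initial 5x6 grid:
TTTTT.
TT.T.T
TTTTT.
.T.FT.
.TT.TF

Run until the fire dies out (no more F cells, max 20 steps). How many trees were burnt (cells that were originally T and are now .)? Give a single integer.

Answer: 18

Derivation:
Step 1: +3 fires, +2 burnt (F count now 3)
Step 2: +3 fires, +3 burnt (F count now 3)
Step 3: +2 fires, +3 burnt (F count now 2)
Step 4: +5 fires, +2 burnt (F count now 5)
Step 5: +3 fires, +5 burnt (F count now 3)
Step 6: +2 fires, +3 burnt (F count now 2)
Step 7: +0 fires, +2 burnt (F count now 0)
Fire out after step 7
Initially T: 19, now '.': 29
Total burnt (originally-T cells now '.'): 18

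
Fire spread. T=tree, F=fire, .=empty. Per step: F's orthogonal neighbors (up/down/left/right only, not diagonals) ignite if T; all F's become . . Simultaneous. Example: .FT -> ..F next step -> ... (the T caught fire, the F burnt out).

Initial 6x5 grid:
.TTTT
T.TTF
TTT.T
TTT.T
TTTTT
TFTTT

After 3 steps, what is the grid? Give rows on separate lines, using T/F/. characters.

Step 1: 6 trees catch fire, 2 burn out
  .TTTF
  T.TF.
  TTT.F
  TTT.T
  TFTTT
  F.FTT
Step 2: 7 trees catch fire, 6 burn out
  .TTF.
  T.F..
  TTT..
  TFT.F
  F.FTT
  ...FT
Step 3: 8 trees catch fire, 7 burn out
  .TF..
  T....
  TFF..
  F.F..
  ...FF
  ....F

.TF..
T....
TFF..
F.F..
...FF
....F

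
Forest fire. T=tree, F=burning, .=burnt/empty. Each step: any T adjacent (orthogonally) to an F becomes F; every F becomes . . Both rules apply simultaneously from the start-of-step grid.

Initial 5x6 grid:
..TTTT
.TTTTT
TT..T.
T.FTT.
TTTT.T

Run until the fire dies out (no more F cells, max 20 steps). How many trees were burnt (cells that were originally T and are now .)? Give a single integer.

Step 1: +2 fires, +1 burnt (F count now 2)
Step 2: +3 fires, +2 burnt (F count now 3)
Step 3: +2 fires, +3 burnt (F count now 2)
Step 4: +2 fires, +2 burnt (F count now 2)
Step 5: +4 fires, +2 burnt (F count now 4)
Step 6: +4 fires, +4 burnt (F count now 4)
Step 7: +2 fires, +4 burnt (F count now 2)
Step 8: +0 fires, +2 burnt (F count now 0)
Fire out after step 8
Initially T: 20, now '.': 29
Total burnt (originally-T cells now '.'): 19

Answer: 19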